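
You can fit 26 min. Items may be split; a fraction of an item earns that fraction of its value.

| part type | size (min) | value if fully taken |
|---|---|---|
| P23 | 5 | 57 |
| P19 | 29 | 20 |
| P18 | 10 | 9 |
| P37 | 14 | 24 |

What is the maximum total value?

87.3

Rank by value-to-size ratio: P23 57/5≈11.4, P37 24/14≈1.71, P18 9/10≈0.9, P19 20/29≈0.69.
P23: take in full, 5 min for value 57 — 21 left.
Take all of P37 (14 min, value 24) — 7 min left.
7 min left: a 7/10 share of P18 gives 9×7/10 = 6.3.
Total value = 87.3.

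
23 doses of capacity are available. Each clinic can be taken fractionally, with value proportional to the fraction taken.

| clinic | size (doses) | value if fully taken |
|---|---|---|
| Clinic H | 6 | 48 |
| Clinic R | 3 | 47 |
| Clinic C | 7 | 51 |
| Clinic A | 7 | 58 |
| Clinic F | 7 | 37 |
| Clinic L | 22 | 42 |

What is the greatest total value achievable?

Sort by value density: Clinic R 47/3≈15.7, Clinic A 58/7≈8.29, Clinic H 48/6≈8, Clinic C 51/7≈7.29, Clinic F 37/7≈5.29, Clinic L 42/22≈1.91.
Take all of Clinic R (3 doses, value 47) — 20 doses left.
Clinic A: take in full, 7 doses for value 58 — 13 left.
Take all of Clinic H (6 doses, value 48) — 7 doses left.
All 7 doses of Clinic C fit (value 51) — 0 remain.
Total value = 204.

204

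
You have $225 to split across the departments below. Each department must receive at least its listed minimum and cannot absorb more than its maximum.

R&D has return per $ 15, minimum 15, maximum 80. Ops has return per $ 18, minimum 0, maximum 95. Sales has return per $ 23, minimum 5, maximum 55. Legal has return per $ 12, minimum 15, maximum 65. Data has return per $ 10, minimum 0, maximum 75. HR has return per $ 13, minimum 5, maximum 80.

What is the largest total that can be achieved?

Meeting every minimum uses 15+0+5+15+0+5 = 40 $, leaving 185.
Rank by return per $: Sales 23 > Ops 18 > R&D 15 > HR 13 > Legal 12 > Data 10.
Give Sales 50 more to hit its cap of 55 ; 135 left.
Ops: +95 to 95 (cap) ; 40 left.
R&D: +40 (room for 65) → 55. Pool exhausted.
Total = 15×55 + 18×95 + 23×55 + 12×15 + 13×5 = 4045.

4045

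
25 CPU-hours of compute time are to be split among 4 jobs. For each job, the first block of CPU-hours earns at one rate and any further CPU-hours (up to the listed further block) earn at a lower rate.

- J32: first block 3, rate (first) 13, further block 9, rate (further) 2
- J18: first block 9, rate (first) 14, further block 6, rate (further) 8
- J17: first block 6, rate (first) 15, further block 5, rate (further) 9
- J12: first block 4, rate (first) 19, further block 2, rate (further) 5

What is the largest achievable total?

Order all 8 blocks by rate: J12/tier1 19 > J17/tier1 15 > J18/tier1 14 > J32/tier1 13 > J17/tier2 9 > J18/tier2 8 > J12/tier2 5 > J32/tier2 2.
J12/tier1 (19): +4 — 21 left.
J17 tier1 at 15: fill all 6 — 15 left.
J18 tier1 at 14: fill all 9 — 6 left.
Fill J32 tier1 block (3 at 13) — 3 left.
J17 tier2 at 9: only 3 left, fill 3.
Total = 19×4 + 15×6 + 14×9 + 13×3 + 9×3 = 358.

358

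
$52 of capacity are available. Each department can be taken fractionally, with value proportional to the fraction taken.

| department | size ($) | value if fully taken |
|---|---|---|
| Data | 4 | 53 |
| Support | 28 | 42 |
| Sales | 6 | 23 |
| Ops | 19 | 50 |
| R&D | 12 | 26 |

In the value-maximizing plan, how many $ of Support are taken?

11

Best value per unit of size first: Data 53/4≈13.2, Sales 23/6≈3.83, Ops 50/19≈2.63, R&D 26/12≈2.17, Support 42/28≈1.5.
All 4 $ of Data fit (value 53) — 48 remain.
Sales: take in full, 6 $ for value 23 — 42 left.
Ops: take in full, 19 $ for value 50 — 23 left.
Take all of R&D (12 $, value 26) — 11 $ left.
Only 11 $ remain; take 11/28 of Support for value 42×11/28 = 16.5.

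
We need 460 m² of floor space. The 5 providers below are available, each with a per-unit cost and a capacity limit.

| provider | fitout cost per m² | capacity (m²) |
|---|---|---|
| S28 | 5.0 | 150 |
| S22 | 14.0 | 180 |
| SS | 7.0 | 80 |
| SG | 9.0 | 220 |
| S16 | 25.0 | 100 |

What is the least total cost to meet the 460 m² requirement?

Use providers in increasing cost order.
S28 (5.0): use full 150 — 310 m² to go.
Take 80 from SS at 7.0 — need 230 more.
SG at 9.0: take all 220 m² — 10 still needed.
S22 (14.0): take the remaining 10 — done.
S16: unused.
Cost = 150×5.0 + 80×7.0 + 220×9.0 + 10×14.0 = 3430.

3430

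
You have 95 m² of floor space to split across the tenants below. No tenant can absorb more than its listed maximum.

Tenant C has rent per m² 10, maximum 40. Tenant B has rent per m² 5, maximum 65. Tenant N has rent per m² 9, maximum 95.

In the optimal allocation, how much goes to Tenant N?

55

Order the tenants by rent per m²: Tenant C 10 > Tenant N 9 > Tenant B 5.
Tenant C: +40 to 40 (cap) — 55 left.
Tenant N: +55 (room for 95) → 55. Pool exhausted.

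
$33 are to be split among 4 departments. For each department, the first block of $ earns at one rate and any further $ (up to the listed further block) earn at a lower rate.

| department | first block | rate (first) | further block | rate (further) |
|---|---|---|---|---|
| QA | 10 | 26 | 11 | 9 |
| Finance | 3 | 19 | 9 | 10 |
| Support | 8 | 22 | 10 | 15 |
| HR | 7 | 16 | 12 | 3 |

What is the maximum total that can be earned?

680

Order all 8 blocks by rate: QA/first 26 > Support/first 22 > Finance/first 19 > HR/first 16 > Support/second 15 > Finance/second 10 > QA/second 9 > HR/second 3.
QA first at 26: fill all 10 → 23 left.
Support first at 22: fill all 8 → 15 left.
Finance first at 19: fill all 3 → 12 left.
HR/first (16): +7 → 5 left.
5 remain; put them into Support second at 15.
Total = 26×10 + 22×8 + 19×3 + 16×7 + 15×5 = 680.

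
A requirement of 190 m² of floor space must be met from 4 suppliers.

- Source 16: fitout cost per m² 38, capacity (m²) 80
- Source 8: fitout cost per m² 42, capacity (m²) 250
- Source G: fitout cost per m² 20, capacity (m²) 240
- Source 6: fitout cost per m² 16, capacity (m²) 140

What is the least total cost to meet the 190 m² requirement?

Cheapest first:
Take 140 from Source 6 at 16 ; need 50 more.
Source G at 20: take 50 of its 240 ; requirement met.
Source 16, Source 8: unused.
Cost = 140×16 + 50×20 = 3240.

3240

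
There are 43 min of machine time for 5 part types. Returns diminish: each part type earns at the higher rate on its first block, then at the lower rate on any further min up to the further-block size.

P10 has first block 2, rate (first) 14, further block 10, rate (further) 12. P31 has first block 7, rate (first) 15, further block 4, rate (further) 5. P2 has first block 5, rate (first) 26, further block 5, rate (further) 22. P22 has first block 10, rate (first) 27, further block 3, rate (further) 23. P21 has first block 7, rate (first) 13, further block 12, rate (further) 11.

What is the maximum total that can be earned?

851

Rank every tier by rate: P22/first 27 > P2/first 26 > P22/second 23 > P2/second 22 > P31/first 15 > P10/first 14 > P21/first 13 > P10/second 12 > P21/second 11 > P31/second 5.
P22 first at 27: fill all 10 — 33 left.
P2 first at 26: fill all 5 — 28 left.
Fill P22 second block (3 at 23) — 25 left.
P2/second (22): +5 — 20 left.
Fill P31 first block (7 at 15) — 13 left.
P10 first at 14: fill all 2 — 11 left.
Fill P21 first block (7 at 13) — 4 left.
P10/second: +4 of 10 at 12; pool empty.
Total = 27×10 + 26×5 + 23×3 + 22×5 + 15×7 + 14×2 + 13×7 + 12×4 = 851.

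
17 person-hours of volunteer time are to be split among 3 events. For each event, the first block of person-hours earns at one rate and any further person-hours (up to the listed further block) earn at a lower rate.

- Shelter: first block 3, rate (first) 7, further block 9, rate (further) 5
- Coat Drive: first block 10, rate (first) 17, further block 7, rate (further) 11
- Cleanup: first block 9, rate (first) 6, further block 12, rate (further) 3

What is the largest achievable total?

247

Rank every tier by rate: Coat Drive/tier1 17 > Coat Drive/tier2 11 > Shelter/tier1 7 > Cleanup/tier1 6 > Shelter/tier2 5 > Cleanup/tier2 3.
Coat Drive/tier1 (17): +10 ; 7 left.
Coat Drive/tier2 (11): +7 ; 0 left.
Total = 17×10 + 11×7 = 247.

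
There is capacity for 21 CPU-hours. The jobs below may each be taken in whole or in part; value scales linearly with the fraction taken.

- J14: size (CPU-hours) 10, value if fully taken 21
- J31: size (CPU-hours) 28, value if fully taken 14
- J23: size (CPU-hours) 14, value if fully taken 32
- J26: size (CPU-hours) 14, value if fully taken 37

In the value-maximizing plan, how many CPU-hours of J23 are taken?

7

Sort by value density: J26 37/14≈2.64, J23 32/14≈2.29, J14 21/10≈2.1, J31 14/28≈0.5.
J26: take in full, 14 CPU-hours for value 37 — 7 left.
7 CPU-hours left: a 7/14 share of J23 gives 32×7/14 = 16.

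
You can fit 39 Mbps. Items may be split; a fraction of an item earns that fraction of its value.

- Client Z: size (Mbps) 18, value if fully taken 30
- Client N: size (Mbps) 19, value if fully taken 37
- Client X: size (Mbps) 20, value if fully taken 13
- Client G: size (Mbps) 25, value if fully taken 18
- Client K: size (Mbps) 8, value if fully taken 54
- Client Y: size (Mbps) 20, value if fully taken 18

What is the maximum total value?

111

Rank by value-to-size ratio: Client K 54/8≈6.75, Client N 37/19≈1.95, Client Z 30/18≈1.67, Client Y 18/20≈0.9, Client G 18/25≈0.72, Client X 13/20≈0.65.
All 8 Mbps of Client K fit (value 54) — 31 remain.
Client N: take in full, 19 Mbps for value 37 — 12 left.
Only 12 Mbps remain; take 12/18 of Client Z for value 30×12/18 = 20.
Total value = 111.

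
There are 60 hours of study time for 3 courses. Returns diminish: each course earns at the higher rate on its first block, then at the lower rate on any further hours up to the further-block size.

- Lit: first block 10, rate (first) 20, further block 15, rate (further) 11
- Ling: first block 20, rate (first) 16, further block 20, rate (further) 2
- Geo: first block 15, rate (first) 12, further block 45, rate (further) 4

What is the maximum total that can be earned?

865

Order all 6 blocks by rate: Lit/tier1 20 > Ling/tier1 16 > Geo/tier1 12 > Lit/tier2 11 > Geo/tier2 4 > Ling/tier2 2.
Fill Lit tier1 block (10 at 20) → 50 left.
Ling/tier1 (16): +20 → 30 left.
Geo/tier1 (12): +15 → 15 left.
Fill Lit tier2 block (15 at 11) → 0 left.
Total = 20×10 + 16×20 + 12×15 + 11×15 = 865.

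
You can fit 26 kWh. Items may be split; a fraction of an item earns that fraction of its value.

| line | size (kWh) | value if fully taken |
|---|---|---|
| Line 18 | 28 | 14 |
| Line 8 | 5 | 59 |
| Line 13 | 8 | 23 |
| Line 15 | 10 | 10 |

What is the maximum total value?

93.5

Best value per unit of size first: Line 8 59/5≈11.8, Line 13 23/8≈2.88, Line 15 10/10≈1, Line 18 14/28≈0.5.
Line 8: take in full, 5 kWh for value 59 — 21 left.
Take all of Line 13 (8 kWh, value 23) — 13 kWh left.
All 10 kWh of Line 15 fit (value 10) — 3 remain.
Only 3 kWh remain; take 3/28 of Line 18 for value 14×3/28 = 1.5.
Total value = 93.5.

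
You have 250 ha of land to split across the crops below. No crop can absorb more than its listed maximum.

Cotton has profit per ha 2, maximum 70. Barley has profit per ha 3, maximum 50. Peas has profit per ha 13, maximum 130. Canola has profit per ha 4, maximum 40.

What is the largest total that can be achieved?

2060

Order the crops by profit per ha: Peas 13 > Canola 4 > Barley 3 > Cotton 2.
Peas: +130 to 130 (cap) ; 120 left.
Give Canola 40 to hit its cap of 40 ; 80 left.
Barley takes 50 to reach its cap of 50 ; 30 left.
Cotton has room for 70 but only 30 remain, so it gets 30.
Total = 2×30 + 3×50 + 13×130 + 4×40 = 2060.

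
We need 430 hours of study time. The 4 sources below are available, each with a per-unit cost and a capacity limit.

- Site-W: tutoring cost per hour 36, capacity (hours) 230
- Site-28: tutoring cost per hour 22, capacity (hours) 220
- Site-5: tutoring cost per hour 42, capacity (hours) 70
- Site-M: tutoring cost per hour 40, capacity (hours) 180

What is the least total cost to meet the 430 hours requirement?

12400

Use sources in increasing cost order.
Site-28 at 22: take all 220 hours ; 210 still needed.
Site-W at 36: take 210 of its 230 ; requirement met.
Site-M, Site-5: unused.
Cost = 220×22 + 210×36 = 12400.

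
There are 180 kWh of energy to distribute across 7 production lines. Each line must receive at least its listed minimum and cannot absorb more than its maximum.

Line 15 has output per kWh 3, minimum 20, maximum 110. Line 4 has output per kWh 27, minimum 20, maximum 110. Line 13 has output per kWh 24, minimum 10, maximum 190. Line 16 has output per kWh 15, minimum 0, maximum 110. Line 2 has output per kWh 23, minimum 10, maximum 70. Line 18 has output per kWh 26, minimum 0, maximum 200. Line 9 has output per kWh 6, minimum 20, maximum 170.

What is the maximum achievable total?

Meeting every minimum uses 20+20+10+0+10+0+20 = 80 kWh, leaving 100.
Highest output per kWh first: Line 4 27 > Line 18 26 > Line 13 24 > Line 2 23 > Line 16 15 > Line 9 6 > Line 15 3.
Give Line 4 90 more to hit its cap of 110 ; 10 left.
Only 10 left; Line 18 takes them to reach 10.
Total = 3×20 + 27×110 + 24×10 + 23×10 + 26×10 + 6×20 = 3880.

3880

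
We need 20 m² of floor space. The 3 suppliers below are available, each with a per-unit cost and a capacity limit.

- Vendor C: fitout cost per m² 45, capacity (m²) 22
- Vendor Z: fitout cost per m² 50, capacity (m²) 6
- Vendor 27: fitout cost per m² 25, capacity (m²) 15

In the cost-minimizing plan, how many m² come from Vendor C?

Use suppliers in increasing cost order.
Vendor 27 (25): use full 15 ; 5 m² to go.
Vendor C at 45: take 5 of its 22 ; requirement met.
Vendor Z: unused.

5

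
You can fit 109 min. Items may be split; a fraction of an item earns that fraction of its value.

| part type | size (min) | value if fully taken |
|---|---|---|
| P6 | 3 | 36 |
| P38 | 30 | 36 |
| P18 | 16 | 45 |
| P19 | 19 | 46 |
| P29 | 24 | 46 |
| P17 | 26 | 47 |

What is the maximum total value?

Sort by value density: P6 36/3≈12, P18 45/16≈2.81, P19 46/19≈2.42, P29 46/24≈1.92, P17 47/26≈1.81, P38 36/30≈1.2.
P6: take in full, 3 min for value 36 — 106 left.
All 16 min of P18 fit (value 45) — 90 remain.
All 19 min of P19 fit (value 46) — 71 remain.
P29: take in full, 24 min for value 46 — 47 left.
All 26 min of P17 fit (value 47) — 21 remain.
21 min left: a 21/30 share of P38 gives 36×21/30 = 25.2.
Total value = 245.2.

245.2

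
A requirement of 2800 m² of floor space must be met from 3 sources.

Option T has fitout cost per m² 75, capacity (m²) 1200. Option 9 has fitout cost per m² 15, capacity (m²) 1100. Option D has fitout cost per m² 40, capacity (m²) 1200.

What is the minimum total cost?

Cheapest first:
Option 9 (15): use full 1100 → 1700 m² to go.
Option D at 40: take all 1200 m² → 500 still needed.
Take 500 from Option T at 75 to finish.
Cost = 1100×15 + 1200×40 + 500×75 = 102000.

102000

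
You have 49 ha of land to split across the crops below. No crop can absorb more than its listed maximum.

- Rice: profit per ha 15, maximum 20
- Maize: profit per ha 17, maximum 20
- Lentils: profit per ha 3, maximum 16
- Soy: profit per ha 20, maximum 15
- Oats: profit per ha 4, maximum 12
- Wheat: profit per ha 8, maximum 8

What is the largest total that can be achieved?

850

Order the crops by profit per ha: Soy 20 > Maize 17 > Rice 15 > Wheat 8 > Oats 4 > Lentils 3.
Soy takes 15 to reach its cap of 15 → 34 left.
Maize takes 20 to reach its cap of 20 → 14 left.
Rice has room for 20 but only 14 remain, so it gets 14.
Total = 15×14 + 17×20 + 20×15 = 850.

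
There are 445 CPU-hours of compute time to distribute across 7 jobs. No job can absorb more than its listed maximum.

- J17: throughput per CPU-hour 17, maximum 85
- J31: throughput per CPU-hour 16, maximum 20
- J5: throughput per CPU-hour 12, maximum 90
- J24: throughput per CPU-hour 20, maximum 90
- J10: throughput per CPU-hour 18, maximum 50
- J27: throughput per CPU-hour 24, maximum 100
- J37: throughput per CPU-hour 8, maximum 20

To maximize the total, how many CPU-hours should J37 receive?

Highest throughput per CPU-hour first: J27 24 > J24 20 > J10 18 > J17 17 > J31 16 > J5 12 > J37 8.
J27: +100 to 100 (cap) → 345 left.
J24: +90 to 90 (cap) → 255 left.
Give J10 50 to hit its cap of 50 → 205 left.
J17: +85 to 85 (cap) → 120 left.
Give J31 20 to hit its cap of 20 → 100 left.
Give J5 90 to hit its cap of 90 → 10 left.
Only 10 left; J37 takes them to reach 10.

10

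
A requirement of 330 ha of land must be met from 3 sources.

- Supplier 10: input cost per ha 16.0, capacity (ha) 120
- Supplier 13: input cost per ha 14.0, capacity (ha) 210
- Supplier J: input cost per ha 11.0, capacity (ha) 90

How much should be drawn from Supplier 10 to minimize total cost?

30

Cheapest first:
Supplier J at 11.0: take all 90 ha → 240 still needed.
Supplier 13 (14.0): use full 210 → 30 ha to go.
Supplier 10 (16.0): take the remaining 30 → done.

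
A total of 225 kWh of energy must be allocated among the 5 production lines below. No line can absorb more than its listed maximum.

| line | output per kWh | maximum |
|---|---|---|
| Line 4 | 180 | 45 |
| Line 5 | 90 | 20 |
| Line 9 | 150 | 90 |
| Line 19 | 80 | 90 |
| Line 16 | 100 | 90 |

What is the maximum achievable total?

Highest output per kWh first: Line 4 180 > Line 9 150 > Line 16 100 > Line 5 90 > Line 19 80.
Line 4: +45 to 45 (cap) — 180 left.
Line 9 takes 90 to reach its cap of 90 — 90 left.
Line 16 takes 90 to reach its cap of 90 — 0 left.
Total = 180×45 + 150×90 + 100×90 = 30600.

30600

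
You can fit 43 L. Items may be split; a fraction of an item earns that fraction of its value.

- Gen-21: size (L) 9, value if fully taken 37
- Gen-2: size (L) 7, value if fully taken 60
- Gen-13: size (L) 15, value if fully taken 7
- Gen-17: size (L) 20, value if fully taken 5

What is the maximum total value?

107

Best value per unit of size first: Gen-2 60/7≈8.57, Gen-21 37/9≈4.11, Gen-13 7/15≈0.467, Gen-17 5/20≈0.25.
All 7 L of Gen-2 fit (value 60) → 36 remain.
Gen-21: take in full, 9 L for value 37 → 27 left.
Take all of Gen-13 (15 L, value 7) → 12 L left.
Only 12 L remain; take 12/20 of Gen-17 for value 5×12/20 = 3.
Total value = 107.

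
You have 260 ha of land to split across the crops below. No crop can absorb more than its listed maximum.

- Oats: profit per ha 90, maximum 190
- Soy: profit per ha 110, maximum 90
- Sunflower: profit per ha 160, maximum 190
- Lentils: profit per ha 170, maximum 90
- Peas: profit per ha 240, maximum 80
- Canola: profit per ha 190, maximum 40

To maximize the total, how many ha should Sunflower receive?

Order the crops by profit per ha: Peas 240 > Canola 190 > Lentils 170 > Sunflower 160 > Soy 110 > Oats 90.
Peas: +80 to 80 (cap) → 180 left.
Give Canola 40 to hit its cap of 40 → 140 left.
Give Lentils 90 to hit its cap of 90 → 50 left.
Only 50 left; Sunflower takes them to reach 50.

50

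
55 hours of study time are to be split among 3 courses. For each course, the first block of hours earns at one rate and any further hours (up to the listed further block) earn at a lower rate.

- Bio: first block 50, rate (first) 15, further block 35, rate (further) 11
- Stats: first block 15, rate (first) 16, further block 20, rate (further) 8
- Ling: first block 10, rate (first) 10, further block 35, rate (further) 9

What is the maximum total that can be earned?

840

Order all 6 blocks by rate: Stats/first 16 > Bio/first 15 > Bio/second 11 > Ling/first 10 > Ling/second 9 > Stats/second 8.
Stats first at 16: fill all 15 ; 40 left.
40 remain; put them into Bio first at 15.
Total = 16×15 + 15×40 = 840.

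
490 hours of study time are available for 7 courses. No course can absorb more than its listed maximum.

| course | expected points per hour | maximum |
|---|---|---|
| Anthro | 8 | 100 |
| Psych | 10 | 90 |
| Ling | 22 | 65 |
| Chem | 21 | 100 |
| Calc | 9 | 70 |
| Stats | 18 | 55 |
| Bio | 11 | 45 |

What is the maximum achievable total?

Rank by expected points per hour: Ling 22 > Chem 21 > Stats 18 > Bio 11 > Psych 10 > Calc 9 > Anthro 8.
Ling: +65 to 65 (cap) — 425 left.
Chem takes 100 to reach its cap of 100 — 325 left.
Stats: +55 to 55 (cap) — 270 left.
Bio: +45 to 45 (cap) — 225 left.
Give Psych 90 to hit its cap of 90 — 135 left.
Calc: +70 to 70 (cap) — 65 left.
Anthro has room for 100 but only 65 remain, so it gets 65.
Total = 8×65 + 10×90 + 22×65 + 21×100 + 9×70 + 18×55 + 11×45 = 7065.

7065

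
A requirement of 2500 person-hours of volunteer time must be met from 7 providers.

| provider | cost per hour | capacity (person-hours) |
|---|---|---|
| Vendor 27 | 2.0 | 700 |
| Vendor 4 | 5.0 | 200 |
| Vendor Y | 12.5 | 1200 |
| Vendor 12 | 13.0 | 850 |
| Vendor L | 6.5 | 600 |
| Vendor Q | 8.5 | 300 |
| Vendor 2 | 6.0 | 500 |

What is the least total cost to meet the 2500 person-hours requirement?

Fill from the cheapest provider first.
Take 700 from Vendor 27 at 2.0 — need 1800 more.
Vendor 4 at 5.0: take all 200 person-hours — 1600 still needed.
Vendor 2 at 6.0: take all 500 person-hours — 1100 still needed.
Vendor L at 6.5: take all 600 person-hours — 500 still needed.
Vendor Q at 8.5: take all 300 person-hours — 200 still needed.
Vendor Y at 12.5: take 200 of its 1200 — requirement met.
Vendor 12: unused.
Cost = 700×2.0 + 200×5.0 + 500×6.0 + 600×6.5 + 300×8.5 + 200×12.5 = 14350.

14350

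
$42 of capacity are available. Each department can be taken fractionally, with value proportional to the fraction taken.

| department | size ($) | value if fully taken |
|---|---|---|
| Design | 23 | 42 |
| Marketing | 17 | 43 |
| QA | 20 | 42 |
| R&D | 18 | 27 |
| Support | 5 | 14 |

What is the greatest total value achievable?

99

Sort by value density: Support 14/5≈2.8, Marketing 43/17≈2.53, QA 42/20≈2.1, Design 42/23≈1.83, R&D 27/18≈1.5.
Take all of Support (5 $, value 14) ; 37 $ left.
Take all of Marketing (17 $, value 43) ; 20 $ left.
All 20 $ of QA fit (value 42) ; 0 remain.
Total value = 99.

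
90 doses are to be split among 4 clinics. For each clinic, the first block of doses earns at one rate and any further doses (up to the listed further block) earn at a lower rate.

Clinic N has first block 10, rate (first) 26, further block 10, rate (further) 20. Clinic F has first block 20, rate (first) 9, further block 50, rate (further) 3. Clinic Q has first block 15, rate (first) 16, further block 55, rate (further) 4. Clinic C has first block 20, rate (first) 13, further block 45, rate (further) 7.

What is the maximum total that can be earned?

Order all 8 blocks by rate: Clinic N/first 26 > Clinic N/second 20 > Clinic Q/first 16 > Clinic C/first 13 > Clinic F/first 9 > Clinic C/second 7 > Clinic Q/second 4 > Clinic F/second 3.
Fill Clinic N first block (10 at 26) ; 80 left.
Clinic N/second (20): +10 ; 70 left.
Fill Clinic Q first block (15 at 16) ; 55 left.
Clinic C/first (13): +20 ; 35 left.
Clinic F first at 9: fill all 20 ; 15 left.
Clinic C second at 7: only 15 left, fill 15.
Total = 26×10 + 20×10 + 16×15 + 13×20 + 9×20 + 7×15 = 1245.

1245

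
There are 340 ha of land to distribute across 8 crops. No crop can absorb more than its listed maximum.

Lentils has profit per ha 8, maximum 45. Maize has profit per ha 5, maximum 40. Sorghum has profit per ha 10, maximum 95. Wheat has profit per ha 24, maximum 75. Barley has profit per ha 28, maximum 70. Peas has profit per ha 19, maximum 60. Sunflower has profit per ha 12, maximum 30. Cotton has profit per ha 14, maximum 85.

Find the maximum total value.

Order the crops by profit per ha: Barley 28 > Wheat 24 > Peas 19 > Cotton 14 > Sunflower 12 > Sorghum 10 > Lentils 8 > Maize 5.
Barley takes 70 to reach its cap of 70 ; 270 left.
Wheat takes 75 to reach its cap of 75 ; 195 left.
Give Peas 60 to hit its cap of 60 ; 135 left.
Give Cotton 85 to hit its cap of 85 ; 50 left.
Give Sunflower 30 to hit its cap of 30 ; 20 left.
Sorghum has room for 95 but only 20 remain, so it gets 20.
Total = 10×20 + 24×75 + 28×70 + 19×60 + 12×30 + 14×85 = 6650.

6650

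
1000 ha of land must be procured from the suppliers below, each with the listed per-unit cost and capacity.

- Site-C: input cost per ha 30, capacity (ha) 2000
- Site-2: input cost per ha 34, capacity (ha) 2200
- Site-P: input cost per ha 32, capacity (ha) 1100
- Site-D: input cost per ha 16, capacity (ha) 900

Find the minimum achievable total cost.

Use suppliers in increasing cost order.
Take 900 from Site-D at 16 → need 100 more.
Take 100 from Site-C at 30 to finish.
Site-P, Site-2: unused.
Cost = 900×16 + 100×30 = 17400.

17400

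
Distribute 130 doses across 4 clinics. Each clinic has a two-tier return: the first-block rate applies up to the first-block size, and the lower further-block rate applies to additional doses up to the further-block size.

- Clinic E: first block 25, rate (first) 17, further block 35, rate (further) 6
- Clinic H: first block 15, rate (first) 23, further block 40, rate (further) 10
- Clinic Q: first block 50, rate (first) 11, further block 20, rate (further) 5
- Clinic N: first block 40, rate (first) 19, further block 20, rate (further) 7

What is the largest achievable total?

2080

Treat each block as its own option and order by rate: Clinic H/first 23 > Clinic N/first 19 > Clinic E/first 17 > Clinic Q/first 11 > Clinic H/second 10 > Clinic N/second 7 > Clinic E/second 6 > Clinic Q/second 5.
Clinic H/first (23): +15 ; 115 left.
Clinic N/first (19): +40 ; 75 left.
Clinic E/first (17): +25 ; 50 left.
Clinic Q/first (11): +50 ; 0 left.
Total = 23×15 + 19×40 + 17×25 + 11×50 = 2080.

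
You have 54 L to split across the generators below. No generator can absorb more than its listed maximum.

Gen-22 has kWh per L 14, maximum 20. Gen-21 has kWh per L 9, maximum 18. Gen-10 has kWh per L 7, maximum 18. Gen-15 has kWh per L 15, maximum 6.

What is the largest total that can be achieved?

Order the generators by kWh per L: Gen-15 15 > Gen-22 14 > Gen-21 9 > Gen-10 7.
Gen-15: +6 to 6 (cap) ; 48 left.
Gen-22 takes 20 to reach its cap of 20 ; 28 left.
Gen-21 takes 18 to reach its cap of 18 ; 10 left.
Gen-10 has room for 18 but only 10 remain, so it gets 10.
Total = 14×20 + 9×18 + 7×10 + 15×6 = 602.

602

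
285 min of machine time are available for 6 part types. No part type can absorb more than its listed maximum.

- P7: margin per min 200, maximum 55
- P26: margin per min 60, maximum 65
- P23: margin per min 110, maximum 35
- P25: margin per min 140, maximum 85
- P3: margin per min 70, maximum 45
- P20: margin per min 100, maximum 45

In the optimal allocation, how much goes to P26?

20

Highest margin per min first: P7 200 > P25 140 > P23 110 > P20 100 > P3 70 > P26 60.
P7 takes 55 to reach its cap of 55 — 230 left.
P25: +85 to 85 (cap) — 145 left.
P23 takes 35 to reach its cap of 35 — 110 left.
P20: +45 to 45 (cap) — 65 left.
P3: +45 to 45 (cap) — 20 left.
P26: +20 (room for 65) → 20. Pool exhausted.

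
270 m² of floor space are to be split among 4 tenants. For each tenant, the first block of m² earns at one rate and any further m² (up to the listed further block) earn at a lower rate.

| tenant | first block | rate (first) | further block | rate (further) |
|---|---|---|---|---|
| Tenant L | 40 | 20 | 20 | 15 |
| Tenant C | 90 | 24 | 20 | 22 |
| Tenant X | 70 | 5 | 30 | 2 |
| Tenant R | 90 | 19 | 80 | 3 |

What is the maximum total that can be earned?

Rank every tier by rate: Tenant C/tier1 24 > Tenant C/tier2 22 > Tenant L/tier1 20 > Tenant R/tier1 19 > Tenant L/tier2 15 > Tenant X/tier1 5 > Tenant R/tier2 3 > Tenant X/tier2 2.
Fill Tenant C tier1 block (90 at 24) → 180 left.
Fill Tenant C tier2 block (20 at 22) → 160 left.
Tenant L tier1 at 20: fill all 40 → 120 left.
Fill Tenant R tier1 block (90 at 19) → 30 left.
Tenant L tier2 at 15: fill all 20 → 10 left.
Tenant X/tier1: +10 of 70 at 5; pool empty.
Total = 24×90 + 22×20 + 20×40 + 19×90 + 15×20 + 5×10 = 5460.

5460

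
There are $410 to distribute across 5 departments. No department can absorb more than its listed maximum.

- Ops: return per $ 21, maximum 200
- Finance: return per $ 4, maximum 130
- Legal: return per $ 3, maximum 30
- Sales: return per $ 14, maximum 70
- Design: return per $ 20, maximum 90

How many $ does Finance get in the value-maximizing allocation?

Order the departments by return per $: Ops 21 > Design 20 > Sales 14 > Finance 4 > Legal 3.
Give Ops 200 to hit its cap of 200 ; 210 left.
Design takes 90 to reach its cap of 90 ; 120 left.
Sales takes 70 to reach its cap of 70 ; 50 left.
Finance has room for 130 but only 50 remain, so it gets 50.

50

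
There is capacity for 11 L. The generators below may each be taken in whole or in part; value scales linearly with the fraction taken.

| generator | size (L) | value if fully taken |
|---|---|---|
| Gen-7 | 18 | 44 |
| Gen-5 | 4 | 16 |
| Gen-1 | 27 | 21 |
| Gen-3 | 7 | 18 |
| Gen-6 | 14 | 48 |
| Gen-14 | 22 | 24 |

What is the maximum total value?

40

Best value per unit of size first: Gen-5 16/4≈4, Gen-6 48/14≈3.43, Gen-3 18/7≈2.57, Gen-7 44/18≈2.44, Gen-14 24/22≈1.09, Gen-1 21/27≈0.778.
Take all of Gen-5 (4 L, value 16) → 7 L left.
7 L left: a 7/14 share of Gen-6 gives 48×7/14 = 24.
Total value = 40.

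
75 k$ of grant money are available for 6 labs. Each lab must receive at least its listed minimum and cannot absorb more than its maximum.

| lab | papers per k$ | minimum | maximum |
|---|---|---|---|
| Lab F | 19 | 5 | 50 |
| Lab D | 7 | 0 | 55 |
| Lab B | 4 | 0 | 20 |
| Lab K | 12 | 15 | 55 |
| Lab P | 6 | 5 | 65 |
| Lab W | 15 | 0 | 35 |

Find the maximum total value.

Meeting every minimum uses 5+0+0+15+5+0 = 25 k$, leaving 50.
Order the labs by papers per k$: Lab F 19 > Lab W 15 > Lab K 12 > Lab D 7 > Lab P 6 > Lab B 4.
Lab F takes 45 more to reach its cap of 50 → 5 left.
Lab W has room for 35 more but only 5 remain, so it gets 5.
Total = 19×50 + 12×15 + 6×5 + 15×5 = 1235.

1235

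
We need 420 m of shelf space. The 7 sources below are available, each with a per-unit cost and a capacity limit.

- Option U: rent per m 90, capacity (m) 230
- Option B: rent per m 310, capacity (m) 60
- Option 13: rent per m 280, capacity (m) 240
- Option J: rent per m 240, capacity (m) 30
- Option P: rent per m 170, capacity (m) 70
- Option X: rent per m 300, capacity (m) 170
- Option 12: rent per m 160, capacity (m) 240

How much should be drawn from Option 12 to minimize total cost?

Use sources in increasing cost order.
Option U (90): use full 230 ; 190 m to go.
Take 190 from Option 12 at 160 to finish.
Option P, Option J, Option 13, Option X, Option B: unused.

190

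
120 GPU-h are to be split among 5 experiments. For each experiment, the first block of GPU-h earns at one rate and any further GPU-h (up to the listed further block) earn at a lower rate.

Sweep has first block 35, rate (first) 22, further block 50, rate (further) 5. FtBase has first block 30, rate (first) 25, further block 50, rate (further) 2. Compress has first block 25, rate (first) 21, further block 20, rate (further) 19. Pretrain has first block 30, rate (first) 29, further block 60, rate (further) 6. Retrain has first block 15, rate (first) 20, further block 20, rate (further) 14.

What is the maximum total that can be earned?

2915

Treat each block as its own option and order by rate: Pretrain/first 29 > FtBase/first 25 > Sweep/first 22 > Compress/first 21 > Retrain/first 20 > Compress/second 19 > Retrain/second 14 > Pretrain/second 6 > Sweep/second 5 > FtBase/second 2.
Pretrain first at 29: fill all 30 — 90 left.
FtBase/first (25): +30 — 60 left.
Sweep first at 22: fill all 35 — 25 left.
Compress/first (21): +25 — 0 left.
Total = 29×30 + 25×30 + 22×35 + 21×25 = 2915.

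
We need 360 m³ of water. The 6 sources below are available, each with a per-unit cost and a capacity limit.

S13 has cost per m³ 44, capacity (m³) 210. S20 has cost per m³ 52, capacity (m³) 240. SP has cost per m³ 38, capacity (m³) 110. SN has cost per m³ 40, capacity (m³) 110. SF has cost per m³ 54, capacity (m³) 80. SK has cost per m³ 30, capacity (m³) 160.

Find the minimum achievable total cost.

Use sources in increasing cost order.
SK (30): use full 160 → 200 m³ to go.
SP at 38: take all 110 m³ → 90 still needed.
SN at 40: take 90 of its 110 → requirement met.
S13, S20, SF: unused.
Cost = 160×30 + 110×38 + 90×40 = 12580.

12580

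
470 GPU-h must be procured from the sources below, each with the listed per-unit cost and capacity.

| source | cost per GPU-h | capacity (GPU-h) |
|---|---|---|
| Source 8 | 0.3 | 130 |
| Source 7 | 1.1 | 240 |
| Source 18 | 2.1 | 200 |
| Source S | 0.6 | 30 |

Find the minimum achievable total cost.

468

Use sources in increasing cost order.
Take 130 from Source 8 at 0.3 — need 340 more.
Source S at 0.6: take all 30 GPU-h — 310 still needed.
Take 240 from Source 7 at 1.1 — need 70 more.
Take 70 from Source 18 at 2.1 to finish.
Cost = 130×0.3 + 30×0.6 + 240×1.1 + 70×2.1 = 468.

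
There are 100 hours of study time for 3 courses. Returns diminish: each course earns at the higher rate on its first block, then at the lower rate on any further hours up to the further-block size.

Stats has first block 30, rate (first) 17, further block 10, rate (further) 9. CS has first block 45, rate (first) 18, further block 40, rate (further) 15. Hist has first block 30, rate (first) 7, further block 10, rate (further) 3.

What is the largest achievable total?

Treat each block as its own option and order by rate: CS/T1 18 > Stats/T1 17 > CS/T2 15 > Stats/T2 9 > Hist/T1 7 > Hist/T2 3.
CS T1 at 18: fill all 45 ; 55 left.
Stats T1 at 17: fill all 30 ; 25 left.
25 remain; put them into CS T2 at 15.
Total = 18×45 + 17×30 + 15×25 = 1695.

1695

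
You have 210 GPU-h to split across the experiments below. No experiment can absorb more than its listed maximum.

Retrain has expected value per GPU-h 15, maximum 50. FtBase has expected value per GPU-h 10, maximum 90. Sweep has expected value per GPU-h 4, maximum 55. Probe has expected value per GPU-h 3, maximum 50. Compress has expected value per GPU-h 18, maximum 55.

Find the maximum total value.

2700

Order the experiments by expected value per GPU-h: Compress 18 > Retrain 15 > FtBase 10 > Sweep 4 > Probe 3.
Compress: +55 to 55 (cap) — 155 left.
Give Retrain 50 to hit its cap of 50 — 105 left.
FtBase: +90 to 90 (cap) — 15 left.
Only 15 left; Sweep takes them to reach 15.
Total = 15×50 + 10×90 + 4×15 + 18×55 = 2700.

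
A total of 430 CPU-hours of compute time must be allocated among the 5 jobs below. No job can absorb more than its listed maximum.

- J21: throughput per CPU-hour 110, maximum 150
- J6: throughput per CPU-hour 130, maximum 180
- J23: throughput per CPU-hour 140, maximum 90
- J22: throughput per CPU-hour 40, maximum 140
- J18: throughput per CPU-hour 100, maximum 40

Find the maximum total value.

Order the jobs by throughput per CPU-hour: J23 140 > J6 130 > J21 110 > J18 100 > J22 40.
Give J23 90 to hit its cap of 90 — 340 left.
Give J6 180 to hit its cap of 180 — 160 left.
Give J21 150 to hit its cap of 150 — 10 left.
J18: +10 (room for 40) → 10. Pool exhausted.
Total = 110×150 + 130×180 + 140×90 + 100×10 = 53500.

53500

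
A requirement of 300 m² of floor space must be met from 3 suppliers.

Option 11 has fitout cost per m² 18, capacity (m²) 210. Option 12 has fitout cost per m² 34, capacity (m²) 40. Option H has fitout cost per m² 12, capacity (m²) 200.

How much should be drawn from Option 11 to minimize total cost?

100

Use suppliers in increasing cost order.
Option H (12): use full 200 ; 100 m² to go.
Option 11 (18): take the remaining 100 ; done.
Option 12: unused.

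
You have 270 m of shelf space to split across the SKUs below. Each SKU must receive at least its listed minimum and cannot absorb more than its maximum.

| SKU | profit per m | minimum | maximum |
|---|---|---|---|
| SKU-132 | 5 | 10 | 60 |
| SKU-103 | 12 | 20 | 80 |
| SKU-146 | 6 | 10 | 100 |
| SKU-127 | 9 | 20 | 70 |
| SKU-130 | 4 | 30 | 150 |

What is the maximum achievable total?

Meeting every minimum uses 10+20+10+20+30 = 90 m, leaving 180.
Highest profit per m first: SKU-103 12 > SKU-127 9 > SKU-146 6 > SKU-132 5 > SKU-130 4.
Give SKU-103 60 more to hit its cap of 80 ; 120 left.
SKU-127 takes 50 more to reach its cap of 70 ; 70 left.
SKU-146 has room for 90 more but only 70 remain, so it gets 80.
Total = 5×10 + 12×80 + 6×80 + 9×70 + 4×30 = 2240.

2240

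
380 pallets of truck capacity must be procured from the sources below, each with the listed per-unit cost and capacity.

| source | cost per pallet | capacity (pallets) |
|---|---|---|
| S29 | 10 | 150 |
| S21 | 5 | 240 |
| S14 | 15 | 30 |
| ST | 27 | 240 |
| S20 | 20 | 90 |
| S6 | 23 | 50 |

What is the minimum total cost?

2600

Cheapest first:
S21 at 5: take all 240 pallets ; 140 still needed.
S29 at 10: take 140 of its 150 ; requirement met.
S14, S20, S6, ST: unused.
Cost = 240×5 + 140×10 = 2600.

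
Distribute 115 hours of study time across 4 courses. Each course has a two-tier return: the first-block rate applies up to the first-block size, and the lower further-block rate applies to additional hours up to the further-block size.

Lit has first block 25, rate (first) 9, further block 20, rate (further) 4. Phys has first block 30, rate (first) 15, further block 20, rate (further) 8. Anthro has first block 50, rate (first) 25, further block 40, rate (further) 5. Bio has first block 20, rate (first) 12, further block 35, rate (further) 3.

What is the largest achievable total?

2075

Treat each block as its own option and order by rate: Anthro/T1 25 > Phys/T1 15 > Bio/T1 12 > Lit/T1 9 > Phys/T2 8 > Anthro/T2 5 > Lit/T2 4 > Bio/T2 3.
Fill Anthro T1 block (50 at 25) ; 65 left.
Phys/T1 (15): +30 ; 35 left.
Bio T1 at 12: fill all 20 ; 15 left.
15 remain; put them into Lit T1 at 9.
Total = 25×50 + 15×30 + 12×20 + 9×15 = 2075.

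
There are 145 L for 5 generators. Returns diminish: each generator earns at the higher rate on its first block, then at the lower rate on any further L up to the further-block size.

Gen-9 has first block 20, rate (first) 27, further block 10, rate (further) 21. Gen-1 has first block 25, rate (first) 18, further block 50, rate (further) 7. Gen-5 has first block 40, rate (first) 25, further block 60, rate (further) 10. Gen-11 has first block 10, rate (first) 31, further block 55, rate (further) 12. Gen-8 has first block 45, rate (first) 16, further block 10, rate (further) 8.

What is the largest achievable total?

Order all 10 blocks by rate: Gen-11/first 31 > Gen-9/first 27 > Gen-5/first 25 > Gen-9/second 21 > Gen-1/first 18 > Gen-8/first 16 > Gen-11/second 12 > Gen-5/second 10 > Gen-8/second 8 > Gen-1/second 7.
Gen-11 first at 31: fill all 10 — 135 left.
Gen-9/first (27): +20 — 115 left.
Gen-5/first (25): +40 — 75 left.
Fill Gen-9 second block (10 at 21) — 65 left.
Fill Gen-1 first block (25 at 18) — 40 left.
Gen-8 first at 16: only 40 left, fill 40.
Total = 31×10 + 27×20 + 25×40 + 21×10 + 18×25 + 16×40 = 3150.

3150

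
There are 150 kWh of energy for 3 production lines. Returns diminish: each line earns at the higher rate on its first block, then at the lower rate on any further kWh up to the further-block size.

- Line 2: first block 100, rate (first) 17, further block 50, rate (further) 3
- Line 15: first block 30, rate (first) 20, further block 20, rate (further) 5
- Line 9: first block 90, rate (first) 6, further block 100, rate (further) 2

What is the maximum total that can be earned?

2420

Order all 6 blocks by rate: Line 15/first 20 > Line 2/first 17 > Line 9/first 6 > Line 15/second 5 > Line 2/second 3 > Line 9/second 2.
Line 15/first (20): +30 ; 120 left.
Line 2/first (17): +100 ; 20 left.
20 remain; put them into Line 9 first at 6.
Total = 20×30 + 17×100 + 6×20 = 2420.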